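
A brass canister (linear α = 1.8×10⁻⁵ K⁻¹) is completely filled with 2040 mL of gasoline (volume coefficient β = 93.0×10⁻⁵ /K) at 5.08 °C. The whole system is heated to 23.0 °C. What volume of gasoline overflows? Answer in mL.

The canister also expands: β_container ≈ 3α = 5.4×10⁻⁵ /K
Net overflow = V₀(β_liq − 3α_cont)ΔT
β − 3α = 9.30×10⁻⁴ − 5.4×10⁻⁵ = 8.76×10⁻⁴ /K; ΔT = 17.92 K
ΔV = 2040 × 8.76×10⁻⁴ × 17.92 = 32.0 mL

32.0 mL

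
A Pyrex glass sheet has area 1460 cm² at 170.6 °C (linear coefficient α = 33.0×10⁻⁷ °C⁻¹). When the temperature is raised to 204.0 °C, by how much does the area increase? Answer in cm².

ΔA = 0.322 cm²

Area coefficient ≈ 2α; |ΔT| = 33.4 K
ΔA = 2αA₀ΔT = 2(33.0×10⁻⁷)(1460)(33.4) = 0.322 cm²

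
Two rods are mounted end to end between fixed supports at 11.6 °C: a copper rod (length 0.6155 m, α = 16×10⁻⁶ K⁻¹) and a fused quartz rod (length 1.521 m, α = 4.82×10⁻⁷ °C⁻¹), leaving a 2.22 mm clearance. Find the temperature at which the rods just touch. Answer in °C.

T = 221 °C

α₁L₁ = 9.848×10⁻⁶ m/K, α₂L₂ = 7.33122×10⁻⁷ m/K → total 1.0581122×10⁻⁵ m/K
ΔT = g/(α₁L₁+α₂L₂) = 2.22×10⁻³ / 1.0581122×10⁻⁵ = 209.81 K
T = 11.6 + 209.81 = 221.41 °C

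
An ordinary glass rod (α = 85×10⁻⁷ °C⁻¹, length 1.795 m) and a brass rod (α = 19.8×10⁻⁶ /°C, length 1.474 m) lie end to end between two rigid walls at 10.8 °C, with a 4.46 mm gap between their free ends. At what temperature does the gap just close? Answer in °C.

T = 111 °C

α₁L₁ = 1.52575×10⁻⁵ m/K, α₂L₂ = 2.91852×10⁻⁵ m/K → total 4.44427×10⁻⁵ m/K
ΔT = g/(α₁L₁+α₂L₂) = 4.46×10⁻³ / 4.44427×10⁻⁵ = 100.35 K
T = 10.8 + 100.35 = 111.15 °C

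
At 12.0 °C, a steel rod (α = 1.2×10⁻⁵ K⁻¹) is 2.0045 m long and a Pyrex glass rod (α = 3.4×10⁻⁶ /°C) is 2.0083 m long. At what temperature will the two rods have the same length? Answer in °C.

T = 232.6 °C

Equal length when α₁L₁ΔT − α₂L₂ΔT = L₂ − L₁ = 3.80×10⁻³ m
α₁L₁ = 2.4054×10⁻⁵, α₂L₂ = 6.82822×10⁻⁶ → Δ(αL) = 1.722578×10⁻⁵ m/K
ΔT = 3.80×10⁻³ / 1.722578×10⁻⁵ = 220.600 K, so T = 12.0 + 220.600 = 232.600 °C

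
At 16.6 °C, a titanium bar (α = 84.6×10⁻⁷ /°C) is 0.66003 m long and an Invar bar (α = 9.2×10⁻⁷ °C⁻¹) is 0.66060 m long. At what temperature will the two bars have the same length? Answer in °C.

T = 131.1 °C

L₁(1 + α₁ΔT) = L₂(1 + α₂ΔT) ⇒ ΔT = (L₂ − L₁)/(α₁L₁ − α₂L₂)
L₂ − L₁ = 0.66060 − 0.66003 = 5.70×10⁻⁴ m
α₁L₁ − α₂L₂ = 84.6×10⁻⁷×0.66003 − 9.2×10⁻⁷×0.66060 = 4.9761018×10⁻⁶ m/K
ΔT = 5.70×10⁻⁴ / 4.9761018×10⁻⁶ = 114.547 K
T = 16.6 + 114.547 = 131.147 °C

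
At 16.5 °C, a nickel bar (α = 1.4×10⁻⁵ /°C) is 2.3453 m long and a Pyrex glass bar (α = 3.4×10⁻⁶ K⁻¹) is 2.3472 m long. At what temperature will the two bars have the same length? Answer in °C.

L₁(1 + α₁ΔT) = L₂(1 + α₂ΔT) ⇒ ΔT = (L₂ − L₁)/(α₁L₁ − α₂L₂)
L₂ − L₁ = 2.3472 − 2.3453 = 1.90×10⁻³ m
α₁L₁ − α₂L₂ = 1.4×10⁻⁵×2.3453 − 3.4×10⁻⁶×2.3472 = 2.485372×10⁻⁵ m/K
ΔT = 1.90×10⁻³ / 2.485372×10⁻⁵ = 76.4473 K
T = 16.5 + 76.4473 = 92.9473 °C

T = 92.95 °C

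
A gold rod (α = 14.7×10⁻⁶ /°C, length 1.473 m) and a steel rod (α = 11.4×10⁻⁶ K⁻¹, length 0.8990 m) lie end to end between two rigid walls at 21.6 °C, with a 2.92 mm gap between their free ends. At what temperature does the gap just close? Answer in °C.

Gap closes when ΔL₁ + ΔL₂ = 2.92 mm = 2.92×10⁻³ m
(α₁L₁ + α₂L₂)ΔT = g
α₁L₁ + α₂L₂ = 14.7×10⁻⁶×1.473 + 11.4×10⁻⁶×0.8990 = 3.19017×10⁻⁵ m/K
ΔT = 2.92×10⁻³ / 3.19017×10⁻⁵ = 91.53 K
T = 21.6 + 91.53 = 113.13 °C

T = 113 °C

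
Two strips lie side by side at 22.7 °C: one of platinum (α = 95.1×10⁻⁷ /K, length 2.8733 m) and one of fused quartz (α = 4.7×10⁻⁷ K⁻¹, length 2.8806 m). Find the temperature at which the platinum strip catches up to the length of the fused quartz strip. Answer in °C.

L₁(1 + α₁ΔT) = L₂(1 + α₂ΔT) ⇒ ΔT = (L₂ − L₁)/(α₁L₁ − α₂L₂)
L₂ − L₁ = 2.8806 − 2.8733 = 7.30×10⁻³ m
α₁L₁ − α₂L₂ = 95.1×10⁻⁷×2.8733 − 4.7×10⁻⁷×2.8806 = 2.5971201×10⁻⁵ m/K
ΔT = 7.30×10⁻³ / 2.5971201×10⁻⁵ = 281.081 K
T = 22.7 + 281.081 = 303.781 °C

T = 303.8 °C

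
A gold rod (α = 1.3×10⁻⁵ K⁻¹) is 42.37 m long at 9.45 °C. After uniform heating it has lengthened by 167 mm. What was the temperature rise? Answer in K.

ΔL = αL₀ΔT ⇒ ΔT = ΔL / (αL₀)
ΔT = 167×10⁻³ m / (1.3×10⁻⁵ × 42.37 m) = 303.19 K

ΔT = 303 K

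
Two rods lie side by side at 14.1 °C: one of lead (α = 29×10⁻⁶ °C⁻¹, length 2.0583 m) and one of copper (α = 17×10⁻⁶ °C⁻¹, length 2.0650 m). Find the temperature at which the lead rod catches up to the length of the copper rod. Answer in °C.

T = 286.6 °C

L₁(1 + α₁ΔT) = L₂(1 + α₂ΔT) ⇒ ΔT = (L₂ − L₁)/(α₁L₁ − α₂L₂)
L₂ − L₁ = 2.0650 − 2.0583 = 6.70×10⁻³ m
α₁L₁ − α₂L₂ = 29×10⁻⁶×2.0583 − 17×10⁻⁶×2.0650 = 2.45857×10⁻⁵ m/K
ΔT = 6.70×10⁻³ / 2.45857×10⁻⁵ = 272.516 K
T = 14.1 + 272.516 = 286.616 °C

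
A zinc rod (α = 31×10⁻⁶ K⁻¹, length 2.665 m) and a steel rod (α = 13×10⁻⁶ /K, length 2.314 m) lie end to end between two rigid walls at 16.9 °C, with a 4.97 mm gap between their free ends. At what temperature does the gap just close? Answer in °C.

T = 61.0 °C

Gap closes when ΔL₁ + ΔL₂ = 4.97 mm = 4.97×10⁻³ m
(α₁L₁ + α₂L₂)ΔT = g
α₁L₁ + α₂L₂ = 31×10⁻⁶×2.665 + 13×10⁻⁶×2.314 = 1.12697×10⁻⁴ m/K
ΔT = 4.97×10⁻³ / 1.12697×10⁻⁴ = 44.101 K
T = 16.9 + 44.101 = 61.001 °C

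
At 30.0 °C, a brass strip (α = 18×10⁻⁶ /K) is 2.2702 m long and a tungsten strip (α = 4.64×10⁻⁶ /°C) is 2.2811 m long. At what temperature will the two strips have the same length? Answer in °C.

T = 390.0 °C

L₁(1 + α₁ΔT) = L₂(1 + α₂ΔT) ⇒ ΔT = (L₂ − L₁)/(α₁L₁ − α₂L₂)
L₂ − L₁ = 2.2811 − 2.2702 = 1.09×10⁻² m
α₁L₁ − α₂L₂ = 18×10⁻⁶×2.2702 − 4.64×10⁻⁶×2.2811 = 3.0279296×10⁻⁵ m/K
ΔT = 1.09×10⁻² / 3.0279296×10⁻⁵ = 359.982 K
T = 30.0 + 359.982 = 389.982 °C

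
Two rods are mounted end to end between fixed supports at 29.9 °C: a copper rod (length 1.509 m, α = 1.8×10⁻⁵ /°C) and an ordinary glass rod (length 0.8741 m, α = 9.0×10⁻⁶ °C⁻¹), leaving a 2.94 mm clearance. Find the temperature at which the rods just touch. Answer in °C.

α₁L₁ = 2.7162×10⁻⁵ m/K, α₂L₂ = 7.8669×10⁻⁶ m/K → total 3.50289×10⁻⁵ m/K
ΔT = g/(α₁L₁+α₂L₂) = 2.94×10⁻³ / 3.50289×10⁻⁵ = 83.93 K
T = 29.9 + 83.93 = 113.83 °C

T = 114 °C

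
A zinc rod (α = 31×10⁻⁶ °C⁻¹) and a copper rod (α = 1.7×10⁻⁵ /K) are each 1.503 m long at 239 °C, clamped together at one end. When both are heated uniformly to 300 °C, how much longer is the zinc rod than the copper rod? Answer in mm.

1.28 mm

ΔT = 61 K
zinc: ΔL = 31×10⁻⁶ × 1.503 m × 61 = 2.8422×10⁻³ m = 2.8422 mm
copper: ΔL = 1.7×10⁻⁵ × 1.503 m × 61 = 1.5586×10⁻³ m = 1.5586 mm
difference = 2.8422 − 1.5586 = 1.2836 mm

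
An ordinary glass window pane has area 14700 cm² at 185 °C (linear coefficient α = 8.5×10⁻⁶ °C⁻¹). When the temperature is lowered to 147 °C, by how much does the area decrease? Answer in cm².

Area coefficient ≈ 2α; |ΔT| = 38 K
ΔA = 2αA₀ΔT = 2(8.5×10⁻⁶)(14700)(38) = 9.50 cm²

ΔA = 9.50 cm²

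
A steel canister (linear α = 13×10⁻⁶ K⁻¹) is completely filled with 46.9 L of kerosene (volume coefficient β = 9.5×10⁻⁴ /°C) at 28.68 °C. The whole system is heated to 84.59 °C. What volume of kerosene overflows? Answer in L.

2.39 L

The canister also expands: β_container ≈ 3α = 3.9×10⁻⁵ /K
Net overflow = V₀(β_liq − 3α_cont)ΔT
β − 3α = 9.50×10⁻⁴ − 3.9×10⁻⁵ = 9.11×10⁻⁴ /K; ΔT = 55.91 K
ΔV = 46.9 × 9.11×10⁻⁴ × 55.91 = 2.39 L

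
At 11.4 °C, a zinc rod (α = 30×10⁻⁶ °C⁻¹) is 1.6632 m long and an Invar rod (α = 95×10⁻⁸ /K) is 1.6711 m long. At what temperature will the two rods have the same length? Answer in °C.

L₁(1 + α₁ΔT) = L₂(1 + α₂ΔT) ⇒ ΔT = (L₂ − L₁)/(α₁L₁ − α₂L₂)
L₂ − L₁ = 1.6711 − 1.6632 = 7.90×10⁻³ m
α₁L₁ − α₂L₂ = 30×10⁻⁶×1.6632 − 95×10⁻⁸×1.6711 = 4.8308455×10⁻⁵ m/K
ΔT = 7.90×10⁻³ / 4.8308455×10⁻⁵ = 163.532 K
T = 11.4 + 163.532 = 174.932 °C

T = 174.9 °C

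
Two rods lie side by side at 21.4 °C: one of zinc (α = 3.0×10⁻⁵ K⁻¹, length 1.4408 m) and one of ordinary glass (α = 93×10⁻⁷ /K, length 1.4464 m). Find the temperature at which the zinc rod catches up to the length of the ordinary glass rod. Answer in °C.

T = 209.5 °C

Equal length when α₁L₁ΔT − α₂L₂ΔT = L₂ − L₁ = 5.60×10⁻³ m
α₁L₁ = 4.3224×10⁻⁵, α₂L₂ = 1.345152×10⁻⁵ → Δ(αL) = 2.977248×10⁻⁵ m/K
ΔT = 5.60×10⁻³ / 2.977248×10⁻⁵ = 188.093 K, so T = 21.4 + 188.093 = 209.493 °C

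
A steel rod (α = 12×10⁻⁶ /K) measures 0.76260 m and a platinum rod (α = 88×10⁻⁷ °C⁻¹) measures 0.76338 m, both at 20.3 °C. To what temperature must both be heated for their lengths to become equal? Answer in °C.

Equal length when α₁L₁ΔT − α₂L₂ΔT = L₂ − L₁ = 7.80×10⁻⁴ m
α₁L₁ = 9.1512×10⁻⁶, α₂L₂ = 6.717744×10⁻⁶ → Δ(αL) = 2.433456×10⁻⁶ m/K
ΔT = 7.80×10⁻⁴ / 2.433456×10⁻⁶ = 320.532 K, so T = 20.3 + 320.532 = 340.832 °C

T = 340.8 °C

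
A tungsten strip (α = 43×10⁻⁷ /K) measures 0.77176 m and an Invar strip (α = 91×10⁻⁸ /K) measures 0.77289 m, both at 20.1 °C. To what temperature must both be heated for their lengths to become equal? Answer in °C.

T = 452.2 °C

Equal length when α₁L₁ΔT − α₂L₂ΔT = L₂ − L₁ = 1.13×10⁻³ m
α₁L₁ = 3.318568×10⁻⁶, α₂L₂ = 7.033299×10⁻⁷ → Δ(αL) = 2.6152381×10⁻⁶ m/K
ΔT = 1.13×10⁻³ / 2.6152381×10⁻⁶ = 432.083 K, so T = 20.1 + 432.083 = 452.183 °C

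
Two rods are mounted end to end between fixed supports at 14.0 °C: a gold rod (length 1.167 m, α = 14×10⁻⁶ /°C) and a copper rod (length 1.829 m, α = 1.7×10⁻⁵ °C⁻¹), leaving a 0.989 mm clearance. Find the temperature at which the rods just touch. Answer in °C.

T = 34.9 °C

α₁L₁ = 1.6338×10⁻⁵ m/K, α₂L₂ = 3.1093×10⁻⁵ m/K → total 4.7431×10⁻⁵ m/K
ΔT = g/(α₁L₁+α₂L₂) = 9.89×10⁻⁴ / 4.7431×10⁻⁵ = 20.851 K
T = 14.0 + 20.851 = 34.851 °C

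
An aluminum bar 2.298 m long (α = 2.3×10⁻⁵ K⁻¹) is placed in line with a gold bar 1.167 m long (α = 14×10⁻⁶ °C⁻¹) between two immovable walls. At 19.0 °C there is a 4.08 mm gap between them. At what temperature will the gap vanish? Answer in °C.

T = 78.0 °C

α₁L₁ = 5.2854×10⁻⁵ m/K, α₂L₂ = 1.6338×10⁻⁵ m/K → total 6.9192×10⁻⁵ m/K
ΔT = g/(α₁L₁+α₂L₂) = 4.08×10⁻³ / 6.9192×10⁻⁵ = 58.966 K
T = 19.0 + 58.966 = 77.966 °C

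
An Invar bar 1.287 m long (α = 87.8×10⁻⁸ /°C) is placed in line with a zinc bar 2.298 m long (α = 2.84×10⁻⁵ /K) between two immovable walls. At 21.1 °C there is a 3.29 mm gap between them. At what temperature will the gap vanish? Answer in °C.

T = 70.7 °C

Gap closes when ΔL₁ + ΔL₂ = 3.29 mm = 3.29×10⁻³ m
(α₁L₁ + α₂L₂)ΔT = g
α₁L₁ + α₂L₂ = 87.8×10⁻⁸×1.287 + 2.84×10⁻⁵×2.298 = 6.6393186×10⁻⁵ m/K
ΔT = 3.29×10⁻³ / 6.6393186×10⁻⁵ = 49.553 K
T = 21.1 + 49.553 = 70.653 °C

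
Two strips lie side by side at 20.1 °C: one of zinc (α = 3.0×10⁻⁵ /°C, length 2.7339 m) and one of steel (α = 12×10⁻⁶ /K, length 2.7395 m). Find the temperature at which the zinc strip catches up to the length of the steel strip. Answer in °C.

T = 134.1 °C

L₁(1 + α₁ΔT) = L₂(1 + α₂ΔT) ⇒ ΔT = (L₂ − L₁)/(α₁L₁ − α₂L₂)
L₂ − L₁ = 2.7395 − 2.7339 = 5.60×10⁻³ m
α₁L₁ − α₂L₂ = 3.0×10⁻⁵×2.7339 − 12×10⁻⁶×2.7395 = 4.9143×10⁻⁵ m/K
ΔT = 5.60×10⁻³ / 4.9143×10⁻⁵ = 113.953 K
T = 20.1 + 113.953 = 134.053 °C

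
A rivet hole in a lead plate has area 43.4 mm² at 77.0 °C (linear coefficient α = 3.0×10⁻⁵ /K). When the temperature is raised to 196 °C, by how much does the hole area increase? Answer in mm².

Area coefficient ≈ 2α; |ΔT| = 119.0 K
ΔA = 2αA₀ΔT = 2(3.0×10⁻⁵)(43.4)(119.0) = 0.310 mm²

ΔA = 0.310 mm²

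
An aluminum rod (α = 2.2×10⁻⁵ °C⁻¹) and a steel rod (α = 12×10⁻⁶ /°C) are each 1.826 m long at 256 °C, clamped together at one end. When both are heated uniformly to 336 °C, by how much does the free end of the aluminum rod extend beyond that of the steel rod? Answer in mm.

ΔT = 80 K
aluminum: ΔL = 2.2×10⁻⁵ × 1.826 m × 80 = 3.2138×10⁻³ m = 3.2138 mm
steel: ΔL = 12×10⁻⁶ × 1.826 m × 80 = 1.7530×10⁻³ m = 1.7530 mm
difference = 3.2138 − 1.7530 = 1.4608 mm

1.46 mm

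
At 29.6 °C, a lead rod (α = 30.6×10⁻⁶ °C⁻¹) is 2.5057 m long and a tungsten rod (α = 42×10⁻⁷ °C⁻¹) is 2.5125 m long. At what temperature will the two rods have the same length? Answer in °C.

T = 132.4 °C

L₁(1 + α₁ΔT) = L₂(1 + α₂ΔT) ⇒ ΔT = (L₂ − L₁)/(α₁L₁ − α₂L₂)
L₂ − L₁ = 2.5125 − 2.5057 = 6.80×10⁻³ m
α₁L₁ − α₂L₂ = 30.6×10⁻⁶×2.5057 − 42×10⁻⁷×2.5125 = 6.612192×10⁻⁵ m/K
ΔT = 6.80×10⁻³ / 6.612192×10⁻⁵ = 102.840 K
T = 29.6 + 102.840 = 132.440 °C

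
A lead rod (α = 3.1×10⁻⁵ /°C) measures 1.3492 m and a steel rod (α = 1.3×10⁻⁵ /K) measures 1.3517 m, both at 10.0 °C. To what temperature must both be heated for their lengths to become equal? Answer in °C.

T = 113.1 °C

Equal length when α₁L₁ΔT − α₂L₂ΔT = L₂ − L₁ = 2.50×10⁻³ m
α₁L₁ = 4.18252×10⁻⁵, α₂L₂ = 1.75721×10⁻⁵ → Δ(αL) = 2.42531×10⁻⁵ m/K
ΔT = 2.50×10⁻³ / 2.42531×10⁻⁵ = 103.080 K, so T = 10.0 + 103.080 = 113.080 °C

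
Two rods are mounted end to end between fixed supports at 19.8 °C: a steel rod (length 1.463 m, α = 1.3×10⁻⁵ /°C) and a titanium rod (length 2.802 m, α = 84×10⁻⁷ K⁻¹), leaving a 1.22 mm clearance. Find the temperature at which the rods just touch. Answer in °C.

α₁L₁ = 1.9019×10⁻⁵ m/K, α₂L₂ = 2.35368×10⁻⁵ m/K → total 4.25558×10⁻⁵ m/K
ΔT = g/(α₁L₁+α₂L₂) = 1.22×10⁻³ / 4.25558×10⁻⁵ = 28.668 K
T = 19.8 + 28.668 = 48.468 °C

T = 48.5 °C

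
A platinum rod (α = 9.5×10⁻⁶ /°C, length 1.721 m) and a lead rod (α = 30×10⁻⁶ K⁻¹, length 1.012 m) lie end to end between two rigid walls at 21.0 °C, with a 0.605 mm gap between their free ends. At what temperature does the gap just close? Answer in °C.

α₁L₁ = 1.63495×10⁻⁵ m/K, α₂L₂ = 3.036×10⁻⁵ m/K → total 4.67095×10⁻⁵ m/K
ΔT = g/(α₁L₁+α₂L₂) = 6.05×10⁻⁴ / 4.67095×10⁻⁵ = 12.952 K
T = 21.0 + 12.952 = 33.952 °C

T = 34.0 °C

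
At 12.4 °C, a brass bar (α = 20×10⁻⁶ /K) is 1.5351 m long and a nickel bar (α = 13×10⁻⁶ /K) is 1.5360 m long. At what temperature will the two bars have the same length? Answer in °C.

Equal length when α₁L₁ΔT − α₂L₂ΔT = L₂ − L₁ = 9.00×10⁻⁴ m
α₁L₁ = 3.0702×10⁻⁵, α₂L₂ = 1.9968×10⁻⁵ → Δ(αL) = 1.0734×10⁻⁵ m/K
ΔT = 9.00×10⁻⁴ / 1.0734×10⁻⁵ = 83.8457 K, so T = 12.4 + 83.8457 = 96.2457 °C

T = 96.25 °C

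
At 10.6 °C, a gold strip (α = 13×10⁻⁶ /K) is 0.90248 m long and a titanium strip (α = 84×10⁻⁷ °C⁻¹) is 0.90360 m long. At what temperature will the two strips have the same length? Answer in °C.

Equal length when α₁L₁ΔT − α₂L₂ΔT = L₂ − L₁ = 1.12×10⁻³ m
α₁L₁ = 1.173224×10⁻⁵, α₂L₂ = 7.59024×10⁻⁶ → Δ(αL) = 4.142×10⁻⁶ m/K
ΔT = 1.12×10⁻³ / 4.142×10⁻⁶ = 270.401 K, so T = 10.6 + 270.401 = 281.001 °C

T = 281.0 °C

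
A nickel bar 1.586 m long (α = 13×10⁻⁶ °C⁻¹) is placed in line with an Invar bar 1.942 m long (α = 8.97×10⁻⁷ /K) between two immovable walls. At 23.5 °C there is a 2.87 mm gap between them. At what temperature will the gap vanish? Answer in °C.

T = 152 °C

α₁L₁ = 2.0618×10⁻⁵ m/K, α₂L₂ = 1.741974×10⁻⁶ m/K → total 2.2359974×10⁻⁵ m/K
ΔT = g/(α₁L₁+α₂L₂) = 2.87×10⁻³ / 2.2359974×10⁻⁵ = 128.35 K
T = 23.5 + 128.35 = 151.85 °C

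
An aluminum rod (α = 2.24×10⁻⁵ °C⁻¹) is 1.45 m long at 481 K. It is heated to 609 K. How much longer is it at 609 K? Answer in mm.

ΔL = 4.16 mm

|ΔT| = |609 − 481| = 128 K
ΔL = αL₀ΔT = (2.24×10⁻⁵)(1.45)(128) = 4.16×10⁻³ m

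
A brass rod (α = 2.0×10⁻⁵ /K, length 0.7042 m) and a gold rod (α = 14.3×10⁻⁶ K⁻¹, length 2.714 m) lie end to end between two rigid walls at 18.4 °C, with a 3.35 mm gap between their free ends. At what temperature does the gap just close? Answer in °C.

T = 81.7 °C

Gap closes when ΔL₁ + ΔL₂ = 3.35 mm = 3.35×10⁻³ m
(α₁L₁ + α₂L₂)ΔT = g
α₁L₁ + α₂L₂ = 2.0×10⁻⁵×0.7042 + 14.3×10⁻⁶×2.714 = 5.28942×10⁻⁵ m/K
ΔT = 3.35×10⁻³ / 5.28942×10⁻⁵ = 63.334 K
T = 18.4 + 63.334 = 81.734 °C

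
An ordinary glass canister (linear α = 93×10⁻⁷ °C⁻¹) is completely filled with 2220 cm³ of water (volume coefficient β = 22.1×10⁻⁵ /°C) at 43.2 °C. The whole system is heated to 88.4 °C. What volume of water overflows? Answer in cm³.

The canister also expands: β_container ≈ 3α = 2.79×10⁻⁵ /K
Net overflow = V₀(β_liq − 3α_cont)ΔT
β − 3α = 2.21×10⁻⁴ − 2.79×10⁻⁵ = 1.931×10⁻⁴ /K; ΔT = 45.2 K
ΔV = 2220 × 1.931×10⁻⁴ × 45.2 = 19.4 cm³

19.4 cm³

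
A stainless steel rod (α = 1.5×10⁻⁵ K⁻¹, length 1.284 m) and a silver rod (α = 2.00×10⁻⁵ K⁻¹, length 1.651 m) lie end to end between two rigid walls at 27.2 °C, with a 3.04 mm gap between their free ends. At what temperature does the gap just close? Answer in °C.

T = 85.3 °C

Gap closes when ΔL₁ + ΔL₂ = 3.04 mm = 3.04×10⁻³ m
(α₁L₁ + α₂L₂)ΔT = g
α₁L₁ + α₂L₂ = 1.5×10⁻⁵×1.284 + 2.00×10⁻⁵×1.651 = 5.228×10⁻⁵ m/K
ΔT = 3.04×10⁻³ / 5.228×10⁻⁵ = 58.148 K
T = 27.2 + 58.148 = 85.348 °C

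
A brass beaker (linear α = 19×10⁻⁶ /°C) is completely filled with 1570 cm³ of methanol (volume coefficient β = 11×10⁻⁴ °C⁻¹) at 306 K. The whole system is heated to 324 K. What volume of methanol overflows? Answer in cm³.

The beaker also expands: β_container ≈ 3α = 5.7×10⁻⁵ /K
Net overflow = V₀(β_liq − 3α_cont)ΔT
β − 3α = 1.10×10⁻³ − 5.7×10⁻⁵ = 1.043×10⁻³ /K; ΔT = 18 K
ΔV = 1570 × 1.043×10⁻³ × 18 = 29.5 cm³

29.5 cm³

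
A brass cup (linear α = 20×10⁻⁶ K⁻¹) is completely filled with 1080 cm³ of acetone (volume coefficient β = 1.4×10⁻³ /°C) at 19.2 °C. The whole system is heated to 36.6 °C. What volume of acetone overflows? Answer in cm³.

25.2 cm³

The cup also expands: β_container ≈ 3α = 6.0×10⁻⁵ /K
Net overflow = V₀(β_liq − 3α_cont)ΔT
β − 3α = 1.40×10⁻³ − 6.0×10⁻⁵ = 1.34×10⁻³ /K; ΔT = 17.4 K
ΔV = 1080 × 1.34×10⁻³ × 17.4 = 25.2 cm³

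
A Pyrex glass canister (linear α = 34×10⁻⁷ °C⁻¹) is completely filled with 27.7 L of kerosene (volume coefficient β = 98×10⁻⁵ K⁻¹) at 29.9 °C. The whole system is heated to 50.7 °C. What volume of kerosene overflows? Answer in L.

0.559 L

The canister also expands: β_container ≈ 3α = 1.02×10⁻⁵ /K
Net overflow = V₀(β_liq − 3α_cont)ΔT
β − 3α = 9.80×10⁻⁴ − 1.02×10⁻⁵ = 9.698×10⁻⁴ /K; ΔT = 20.8 K
ΔV = 27.7 × 9.698×10⁻⁴ × 20.8 = 0.559 L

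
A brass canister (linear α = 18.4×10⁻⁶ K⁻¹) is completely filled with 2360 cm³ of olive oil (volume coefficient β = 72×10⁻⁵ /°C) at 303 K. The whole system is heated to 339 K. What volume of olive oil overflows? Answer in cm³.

56.5 cm³

The canister also expands: β_container ≈ 3α = 5.52×10⁻⁵ /K
Net overflow = V₀(β_liq − 3α_cont)ΔT
β − 3α = 7.20×10⁻⁴ − 5.52×10⁻⁵ = 6.648×10⁻⁴ /K; ΔT = 36 K
ΔV = 2360 × 6.648×10⁻⁴ × 36 = 56.5 cm³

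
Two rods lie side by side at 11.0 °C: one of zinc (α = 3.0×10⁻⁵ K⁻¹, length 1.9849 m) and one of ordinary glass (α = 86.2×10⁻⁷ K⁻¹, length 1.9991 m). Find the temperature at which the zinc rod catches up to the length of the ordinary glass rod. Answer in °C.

L₁(1 + α₁ΔT) = L₂(1 + α₂ΔT) ⇒ ΔT = (L₂ − L₁)/(α₁L₁ − α₂L₂)
L₂ − L₁ = 1.9991 − 1.9849 = 1.42×10⁻² m
α₁L₁ − α₂L₂ = 3.0×10⁻⁵×1.9849 − 86.2×10⁻⁷×1.9991 = 4.2314758×10⁻⁵ m/K
ΔT = 1.42×10⁻² / 4.2314758×10⁻⁵ = 335.580 K
T = 11.0 + 335.580 = 346.580 °C

T = 346.6 °C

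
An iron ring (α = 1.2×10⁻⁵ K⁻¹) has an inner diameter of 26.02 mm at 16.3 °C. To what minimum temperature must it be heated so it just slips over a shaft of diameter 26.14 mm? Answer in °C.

T = 401 °C

Required Δd = 26.14 − 26.02 = 0.12 mm
Δd = αd₀ΔT ⇒ ΔT = Δd/(αd₀) = 0.12 / (1.2×10⁻⁵ × 26.02) = 384.32 K
T_min = 16.3 + 384.32 = 400.62 °C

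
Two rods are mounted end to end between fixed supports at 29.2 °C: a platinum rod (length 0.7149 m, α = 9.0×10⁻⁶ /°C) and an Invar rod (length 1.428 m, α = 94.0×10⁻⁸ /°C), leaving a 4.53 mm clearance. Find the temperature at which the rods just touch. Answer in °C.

T = 612 °C

Gap closes when ΔL₁ + ΔL₂ = 4.53 mm = 4.53×10⁻³ m
(α₁L₁ + α₂L₂)ΔT = g
α₁L₁ + α₂L₂ = 9.0×10⁻⁶×0.7149 + 94.0×10⁻⁸×1.428 = 7.77642×10⁻⁶ m/K
ΔT = 4.53×10⁻³ / 7.77642×10⁻⁶ = 582.53 K
T = 29.2 + 582.53 = 611.73 °C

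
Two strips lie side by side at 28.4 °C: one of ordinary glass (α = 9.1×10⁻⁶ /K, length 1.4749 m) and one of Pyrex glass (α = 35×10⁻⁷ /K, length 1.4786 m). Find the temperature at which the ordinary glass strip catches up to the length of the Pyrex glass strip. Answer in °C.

L₁(1 + α₁ΔT) = L₂(1 + α₂ΔT) ⇒ ΔT = (L₂ − L₁)/(α₁L₁ − α₂L₂)
L₂ − L₁ = 1.4786 − 1.4749 = 3.70×10⁻³ m
α₁L₁ − α₂L₂ = 9.1×10⁻⁶×1.4749 − 35×10⁻⁷×1.4786 = 8.24649×10⁻⁶ m/K
ΔT = 3.70×10⁻³ / 8.24649×10⁻⁶ = 448.676 K
T = 28.4 + 448.676 = 477.076 °C

T = 477.1 °C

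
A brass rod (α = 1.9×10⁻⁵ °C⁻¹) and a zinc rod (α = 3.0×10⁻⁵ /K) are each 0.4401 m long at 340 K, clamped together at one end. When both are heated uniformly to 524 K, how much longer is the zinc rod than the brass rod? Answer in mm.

ΔT = 184 K
brass: ΔL = 1.9×10⁻⁵ × 0.4401 m × 184 = 1.5386×10⁻³ m = 1.5386 mm
zinc: ΔL = 3.0×10⁻⁵ × 0.4401 m × 184 = 2.4294×10⁻³ m = 2.4294 mm
difference = 2.4294 − 1.5386 = 0.8908 mm

0.891 mm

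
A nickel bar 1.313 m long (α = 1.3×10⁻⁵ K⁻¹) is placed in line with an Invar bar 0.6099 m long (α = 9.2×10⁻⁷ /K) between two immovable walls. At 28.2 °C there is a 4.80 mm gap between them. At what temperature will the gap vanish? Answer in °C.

Gap closes when ΔL₁ + ΔL₂ = 4.80 mm = 4.80×10⁻³ m
(α₁L₁ + α₂L₂)ΔT = g
α₁L₁ + α₂L₂ = 1.3×10⁻⁵×1.313 + 9.2×10⁻⁷×0.6099 = 1.7630108×10⁻⁵ m/K
ΔT = 4.80×10⁻³ / 1.7630108×10⁻⁵ = 272.26 K
T = 28.2 + 272.26 = 300.46 °C

T = 300 °C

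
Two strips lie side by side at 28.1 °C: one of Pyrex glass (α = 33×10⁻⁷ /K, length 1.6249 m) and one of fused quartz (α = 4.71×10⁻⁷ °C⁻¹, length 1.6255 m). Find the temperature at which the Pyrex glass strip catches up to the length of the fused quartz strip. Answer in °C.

Equal length when α₁L₁ΔT − α₂L₂ΔT = L₂ − L₁ = 6.00×10⁻⁴ m
α₁L₁ = 5.36217×10⁻⁶, α₂L₂ = 7.656105×10⁻⁷ → Δ(αL) = 4.5965595×10⁻⁶ m/K
ΔT = 6.00×10⁻⁴ / 4.5965595×10⁻⁶ = 130.532 K, so T = 28.1 + 130.532 = 158.632 °C

T = 158.6 °C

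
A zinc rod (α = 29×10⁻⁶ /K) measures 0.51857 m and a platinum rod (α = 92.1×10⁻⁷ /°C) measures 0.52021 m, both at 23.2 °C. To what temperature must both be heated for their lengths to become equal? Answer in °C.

Equal length when α₁L₁ΔT − α₂L₂ΔT = L₂ − L₁ = 1.64×10⁻³ m
α₁L₁ = 1.503853×10⁻⁵, α₂L₂ = 4.7911341×10⁻⁶ → Δ(αL) = 1.02473959×10⁻⁵ m/K
ΔT = 1.64×10⁻³ / 1.02473959×10⁻⁵ = 160.041 K, so T = 23.2 + 160.041 = 183.241 °C

T = 183.2 °C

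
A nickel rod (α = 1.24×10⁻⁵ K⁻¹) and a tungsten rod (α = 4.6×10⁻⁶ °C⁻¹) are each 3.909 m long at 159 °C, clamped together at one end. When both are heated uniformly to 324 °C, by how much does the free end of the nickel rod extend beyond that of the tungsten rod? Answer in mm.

5.03 mm

ΔT = 165 K
nickel: ΔL = 1.24×10⁻⁵ × 3.909 m × 165 = 7.9978×10⁻³ m = 7.9978 mm
tungsten: ΔL = 4.6×10⁻⁶ × 3.909 m × 165 = 2.9669×10⁻³ m = 2.9669 mm
difference = 7.9978 − 2.9669 = 5.0309 mm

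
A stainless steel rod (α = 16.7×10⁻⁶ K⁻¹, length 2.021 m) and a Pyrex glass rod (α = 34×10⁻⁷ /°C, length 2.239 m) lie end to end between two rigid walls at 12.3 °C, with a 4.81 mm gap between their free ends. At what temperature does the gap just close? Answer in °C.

T = 129 °C

Gap closes when ΔL₁ + ΔL₂ = 4.81 mm = 4.81×10⁻³ m
(α₁L₁ + α₂L₂)ΔT = g
α₁L₁ + α₂L₂ = 16.7×10⁻⁶×2.021 + 34×10⁻⁷×2.239 = 4.13633×10⁻⁵ m/K
ΔT = 4.81×10⁻³ / 4.13633×10⁻⁵ = 116.29 K
T = 12.3 + 116.29 = 128.59 °C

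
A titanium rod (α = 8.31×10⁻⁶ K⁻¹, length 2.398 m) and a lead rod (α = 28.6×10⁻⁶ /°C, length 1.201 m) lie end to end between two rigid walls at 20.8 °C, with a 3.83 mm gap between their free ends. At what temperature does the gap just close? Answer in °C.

α₁L₁ = 1.992738×10⁻⁵ m/K, α₂L₂ = 3.43486×10⁻⁵ m/K → total 5.427598×10⁻⁵ m/K
ΔT = g/(α₁L₁+α₂L₂) = 3.83×10⁻³ / 5.427598×10⁻⁵ = 70.565 K
T = 20.8 + 70.565 = 91.365 °C

T = 91.4 °C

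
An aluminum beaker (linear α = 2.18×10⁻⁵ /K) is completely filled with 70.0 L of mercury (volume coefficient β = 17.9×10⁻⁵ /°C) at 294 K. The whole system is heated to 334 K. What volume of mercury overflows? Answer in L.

The beaker also expands: β_container ≈ 3α = 6.54×10⁻⁵ /K
Net overflow = V₀(β_liq − 3α_cont)ΔT
β − 3α = 1.79×10⁻⁴ − 6.54×10⁻⁵ = 1.136×10⁻⁴ /K; ΔT = 40 K
ΔV = 70.0 × 1.136×10⁻⁴ × 40 = 0.318 L

0.318 L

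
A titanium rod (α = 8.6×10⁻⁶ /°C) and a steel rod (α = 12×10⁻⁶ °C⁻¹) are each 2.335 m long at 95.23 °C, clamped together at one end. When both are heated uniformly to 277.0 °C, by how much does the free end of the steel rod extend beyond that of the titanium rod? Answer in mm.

ΔT = 181.77 K
titanium: ΔL = 8.6×10⁻⁶ × 2.335 m × 181.77 = 3.6501×10⁻³ m = 3.6501 mm
steel: ΔL = 12×10⁻⁶ × 2.335 m × 181.77 = 5.0932×10⁻³ m = 5.0932 mm
difference = 5.0932 − 3.6501 = 1.4431 mm

1.44 mm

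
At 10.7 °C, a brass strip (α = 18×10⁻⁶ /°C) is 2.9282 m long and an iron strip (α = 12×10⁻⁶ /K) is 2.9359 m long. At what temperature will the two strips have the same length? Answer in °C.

T = 451.3 °C

L₁(1 + α₁ΔT) = L₂(1 + α₂ΔT) ⇒ ΔT = (L₂ − L₁)/(α₁L₁ − α₂L₂)
L₂ − L₁ = 2.9359 − 2.9282 = 7.70×10⁻³ m
α₁L₁ − α₂L₂ = 18×10⁻⁶×2.9282 − 12×10⁻⁶×2.9359 = 1.74768×10⁻⁵ m/K
ΔT = 7.70×10⁻³ / 1.74768×10⁻⁵ = 440.584 K
T = 10.7 + 440.584 = 451.284 °C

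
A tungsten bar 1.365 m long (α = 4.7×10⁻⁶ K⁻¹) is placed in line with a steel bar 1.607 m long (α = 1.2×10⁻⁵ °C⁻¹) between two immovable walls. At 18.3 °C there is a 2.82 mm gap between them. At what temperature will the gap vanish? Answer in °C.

α₁L₁ = 6.4155×10⁻⁶ m/K, α₂L₂ = 1.9284×10⁻⁵ m/K → total 2.56995×10⁻⁵ m/K
ΔT = g/(α₁L₁+α₂L₂) = 2.82×10⁻³ / 2.56995×10⁻⁵ = 109.73 K
T = 18.3 + 109.73 = 128.03 °C

T = 128 °C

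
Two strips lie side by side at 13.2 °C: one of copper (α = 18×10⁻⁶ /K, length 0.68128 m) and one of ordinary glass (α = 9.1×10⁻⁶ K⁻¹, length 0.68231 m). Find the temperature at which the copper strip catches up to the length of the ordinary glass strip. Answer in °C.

L₁(1 + α₁ΔT) = L₂(1 + α₂ΔT) ⇒ ΔT = (L₂ − L₁)/(α₁L₁ − α₂L₂)
L₂ − L₁ = 0.68231 − 0.68128 = 1.03×10⁻³ m
α₁L₁ − α₂L₂ = 18×10⁻⁶×0.68128 − 9.1×10⁻⁶×0.68231 = 6.054019×10⁻⁶ m/K
ΔT = 1.03×10⁻³ / 6.054019×10⁻⁶ = 170.135 K
T = 13.2 + 170.135 = 183.335 °C

T = 183.3 °C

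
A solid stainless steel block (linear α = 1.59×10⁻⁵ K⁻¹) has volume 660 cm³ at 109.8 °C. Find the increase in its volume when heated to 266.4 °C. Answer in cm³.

Isotropic solid: β ≈ 3α = 4.8×10⁻⁵ /K; ΔT = 156.6 K
ΔV = 3αV₀ΔT = 3(1.59×10⁻⁵)(660)(156.6) = 4.93 cm³

ΔV = 4.93 cm³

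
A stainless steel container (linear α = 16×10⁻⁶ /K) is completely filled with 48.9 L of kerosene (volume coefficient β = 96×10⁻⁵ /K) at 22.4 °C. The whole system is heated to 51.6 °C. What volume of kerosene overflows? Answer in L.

1.30 L

The container also expands: β_container ≈ 3α = 4.8×10⁻⁵ /K
Net overflow = V₀(β_liq − 3α_cont)ΔT
β − 3α = 9.60×10⁻⁴ − 4.8×10⁻⁵ = 9.12×10⁻⁴ /K; ΔT = 29.2 K
ΔV = 48.9 × 9.12×10⁻⁴ × 29.2 = 1.30 L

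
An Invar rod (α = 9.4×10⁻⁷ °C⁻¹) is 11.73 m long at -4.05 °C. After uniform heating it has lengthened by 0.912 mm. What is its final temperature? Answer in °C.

T = 78.7 °C

ΔL = αL₀ΔT ⇒ ΔT = ΔL / (αL₀)
ΔT = 0.912×10⁻³ m / (9.4×10⁻⁷ × 11.73 m) = 82.712 K
T = -4.05 + 82.712 = 78.662 °C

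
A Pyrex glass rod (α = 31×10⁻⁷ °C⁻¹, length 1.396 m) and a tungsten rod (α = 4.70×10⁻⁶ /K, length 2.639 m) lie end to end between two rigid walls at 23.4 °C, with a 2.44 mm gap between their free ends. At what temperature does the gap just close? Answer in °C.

T = 169 °C

Gap closes when ΔL₁ + ΔL₂ = 2.44 mm = 2.44×10⁻³ m
(α₁L₁ + α₂L₂)ΔT = g
α₁L₁ + α₂L₂ = 31×10⁻⁷×1.396 + 4.70×10⁻⁶×2.639 = 1.67309×10⁻⁵ m/K
ΔT = 2.44×10⁻³ / 1.67309×10⁻⁵ = 145.84 K
T = 23.4 + 145.84 = 169.24 °C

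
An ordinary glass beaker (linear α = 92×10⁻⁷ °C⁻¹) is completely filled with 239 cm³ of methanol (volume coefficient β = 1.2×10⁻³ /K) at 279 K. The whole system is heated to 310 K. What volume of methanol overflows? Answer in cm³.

The beaker also expands: β_container ≈ 3α = 2.76×10⁻⁵ /K
Net overflow = V₀(β_liq − 3α_cont)ΔT
β − 3α = 1.20×10⁻³ − 2.76×10⁻⁵ = 1.1724×10⁻³ /K; ΔT = 31 K
ΔV = 239 × 1.1724×10⁻³ × 31 = 8.69 cm³

8.69 cm³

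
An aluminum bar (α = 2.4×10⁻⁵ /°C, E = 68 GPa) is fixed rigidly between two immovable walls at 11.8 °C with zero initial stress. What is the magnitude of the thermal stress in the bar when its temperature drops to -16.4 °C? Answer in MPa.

Fully constrained: the free strain ε = αΔT is blocked, so σ = Eε = EαΔT.
|ΔT| = 28.2 K
σ = 68.0×10⁹ × 2.4×10⁻⁵ × 28.2 = 4.60×10⁷ Pa

σ = 46.0 MPa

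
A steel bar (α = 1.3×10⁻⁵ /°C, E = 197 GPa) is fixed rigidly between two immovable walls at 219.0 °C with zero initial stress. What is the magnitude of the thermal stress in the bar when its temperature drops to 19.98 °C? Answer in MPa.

Fully constrained: the free strain ε = αΔT is blocked, so σ = Eε = EαΔT.
|ΔT| = 199.02 K
σ = 197×10⁹ × 1.3×10⁻⁵ × 199.02 = 5.10×10⁸ Pa

σ = 510 MPa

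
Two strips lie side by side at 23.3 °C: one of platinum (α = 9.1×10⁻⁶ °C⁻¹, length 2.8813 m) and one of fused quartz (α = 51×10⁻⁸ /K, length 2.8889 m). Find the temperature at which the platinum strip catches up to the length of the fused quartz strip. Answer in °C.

L₁(1 + α₁ΔT) = L₂(1 + α₂ΔT) ⇒ ΔT = (L₂ − L₁)/(α₁L₁ − α₂L₂)
L₂ − L₁ = 2.8889 − 2.8813 = 7.60×10⁻³ m
α₁L₁ − α₂L₂ = 9.1×10⁻⁶×2.8813 − 51×10⁻⁸×2.8889 = 2.4746491×10⁻⁵ m/K
ΔT = 7.60×10⁻³ / 2.4746491×10⁻⁵ = 307.114 K
T = 23.3 + 307.114 = 330.414 °C

T = 330.4 °C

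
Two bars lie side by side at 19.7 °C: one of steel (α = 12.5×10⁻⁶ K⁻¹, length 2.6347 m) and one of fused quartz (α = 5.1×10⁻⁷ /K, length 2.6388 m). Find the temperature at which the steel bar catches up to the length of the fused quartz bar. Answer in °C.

T = 149.5 °C

Equal length when α₁L₁ΔT − α₂L₂ΔT = L₂ − L₁ = 4.10×10⁻³ m
α₁L₁ = 3.293375×10⁻⁵, α₂L₂ = 1.345788×10⁻⁶ → Δ(αL) = 3.1587962×10⁻⁵ m/K
ΔT = 4.10×10⁻³ / 3.1587962×10⁻⁵ = 129.796 K, so T = 19.7 + 129.796 = 149.496 °C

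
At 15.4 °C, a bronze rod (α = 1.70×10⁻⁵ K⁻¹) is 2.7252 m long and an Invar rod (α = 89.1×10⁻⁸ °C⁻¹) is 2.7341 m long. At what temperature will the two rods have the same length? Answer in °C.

T = 218.2 °C

L₁(1 + α₁ΔT) = L₂(1 + α₂ΔT) ⇒ ΔT = (L₂ − L₁)/(α₁L₁ − α₂L₂)
L₂ − L₁ = 2.7341 − 2.7252 = 8.90×10⁻³ m
α₁L₁ − α₂L₂ = 1.70×10⁻⁵×2.7252 − 89.1×10⁻⁸×2.7341 = 4.38923169×10⁻⁵ m/K
ΔT = 8.90×10⁻³ / 4.38923169×10⁻⁵ = 202.769 K
T = 15.4 + 202.769 = 218.169 °C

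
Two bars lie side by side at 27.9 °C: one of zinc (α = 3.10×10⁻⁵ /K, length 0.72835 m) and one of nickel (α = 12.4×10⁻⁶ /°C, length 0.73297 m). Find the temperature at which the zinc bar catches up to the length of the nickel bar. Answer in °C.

L₁(1 + α₁ΔT) = L₂(1 + α₂ΔT) ⇒ ΔT = (L₂ − L₁)/(α₁L₁ − α₂L₂)
L₂ − L₁ = 0.73297 − 0.72835 = 4.62×10⁻³ m
α₁L₁ − α₂L₂ = 3.10×10⁻⁵×0.72835 − 12.4×10⁻⁶×0.73297 = 1.3490022×10⁻⁵ m/K
ΔT = 4.62×10⁻³ / 1.3490022×10⁻⁵ = 342.475 K
T = 27.9 + 342.475 = 370.375 °C

T = 370.4 °C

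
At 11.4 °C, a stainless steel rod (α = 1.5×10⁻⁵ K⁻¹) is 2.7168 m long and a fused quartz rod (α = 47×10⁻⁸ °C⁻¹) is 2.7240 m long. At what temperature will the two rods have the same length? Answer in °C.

L₁(1 + α₁ΔT) = L₂(1 + α₂ΔT) ⇒ ΔT = (L₂ − L₁)/(α₁L₁ − α₂L₂)
L₂ − L₁ = 2.7240 − 2.7168 = 7.20×10⁻³ m
α₁L₁ − α₂L₂ = 1.5×10⁻⁵×2.7168 − 47×10⁻⁸×2.7240 = 3.947172×10⁻⁵ m/K
ΔT = 7.20×10⁻³ / 3.947172×10⁻⁵ = 182.409 K
T = 11.4 + 182.409 = 193.809 °C

T = 193.8 °C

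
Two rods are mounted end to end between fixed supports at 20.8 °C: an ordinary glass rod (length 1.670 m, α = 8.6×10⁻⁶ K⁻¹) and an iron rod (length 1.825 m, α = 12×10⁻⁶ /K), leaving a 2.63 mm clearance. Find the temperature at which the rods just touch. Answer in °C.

α₁L₁ = 1.4362×10⁻⁵ m/K, α₂L₂ = 2.190×10⁻⁵ m/K → total 3.6262×10⁻⁵ m/K
ΔT = g/(α₁L₁+α₂L₂) = 2.63×10⁻³ / 3.6262×10⁻⁵ = 72.528 K
T = 20.8 + 72.528 = 93.328 °C

T = 93.3 °C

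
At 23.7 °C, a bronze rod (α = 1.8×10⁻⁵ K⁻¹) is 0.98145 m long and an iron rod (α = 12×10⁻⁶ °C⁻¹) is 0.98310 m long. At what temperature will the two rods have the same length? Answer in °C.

T = 304.8 °C

Equal length when α₁L₁ΔT − α₂L₂ΔT = L₂ − L₁ = 1.65×10⁻³ m
α₁L₁ = 1.76661×10⁻⁵, α₂L₂ = 1.17972×10⁻⁵ → Δ(αL) = 5.8689×10⁻⁶ m/K
ΔT = 1.65×10⁻³ / 5.8689×10⁻⁶ = 281.143 K, so T = 23.7 + 281.143 = 304.843 °C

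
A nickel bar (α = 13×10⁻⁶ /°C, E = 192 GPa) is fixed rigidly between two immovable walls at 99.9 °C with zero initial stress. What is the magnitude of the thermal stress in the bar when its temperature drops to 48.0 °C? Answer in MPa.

Fully constrained: the free strain ε = αΔT is blocked, so σ = Eε = EαΔT.
|ΔT| = 51.9 K
σ = 192×10⁹ × 13×10⁻⁶ × 51.9 = 1.30×10⁸ Pa

σ = 130 MPa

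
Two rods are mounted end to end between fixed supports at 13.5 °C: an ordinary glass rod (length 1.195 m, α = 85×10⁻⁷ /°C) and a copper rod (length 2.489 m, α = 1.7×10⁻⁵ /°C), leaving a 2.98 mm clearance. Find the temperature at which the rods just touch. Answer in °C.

Gap closes when ΔL₁ + ΔL₂ = 2.98 mm = 2.98×10⁻³ m
(α₁L₁ + α₂L₂)ΔT = g
α₁L₁ + α₂L₂ = 85×10⁻⁷×1.195 + 1.7×10⁻⁵×2.489 = 5.24705×10⁻⁵ m/K
ΔT = 2.98×10⁻³ / 5.24705×10⁻⁵ = 56.794 K
T = 13.5 + 56.794 = 70.294 °C

T = 70.3 °C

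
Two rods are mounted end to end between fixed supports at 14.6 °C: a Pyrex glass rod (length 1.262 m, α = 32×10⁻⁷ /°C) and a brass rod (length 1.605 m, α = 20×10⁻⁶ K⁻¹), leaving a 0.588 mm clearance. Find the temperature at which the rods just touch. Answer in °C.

Gap closes when ΔL₁ + ΔL₂ = 0.588 mm = 5.88×10⁻⁴ m
(α₁L₁ + α₂L₂)ΔT = g
α₁L₁ + α₂L₂ = 32×10⁻⁷×1.262 + 20×10⁻⁶×1.605 = 3.61384×10⁻⁵ m/K
ΔT = 5.88×10⁻⁴ / 3.61384×10⁻⁵ = 16.271 K
T = 14.6 + 16.271 = 30.871 °C

T = 30.9 °C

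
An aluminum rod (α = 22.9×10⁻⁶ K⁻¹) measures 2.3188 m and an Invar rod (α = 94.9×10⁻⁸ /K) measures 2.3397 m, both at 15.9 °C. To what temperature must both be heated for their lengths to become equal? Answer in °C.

Equal length when α₁L₁ΔT − α₂L₂ΔT = L₂ − L₁ = 2.09×10⁻² m
α₁L₁ = 5.310052×10⁻⁵, α₂L₂ = 2.2203753×10⁻⁶ → Δ(αL) = 5.08801447×10⁻⁵ m/K
ΔT = 2.09×10⁻² / 5.08801447×10⁻⁵ = 410.769 K, so T = 15.9 + 410.769 = 426.669 °C

T = 426.7 °C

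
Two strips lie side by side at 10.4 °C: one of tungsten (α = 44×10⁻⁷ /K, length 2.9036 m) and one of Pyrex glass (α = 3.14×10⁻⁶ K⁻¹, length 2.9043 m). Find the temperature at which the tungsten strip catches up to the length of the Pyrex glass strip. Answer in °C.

L₁(1 + α₁ΔT) = L₂(1 + α₂ΔT) ⇒ ΔT = (L₂ − L₁)/(α₁L₁ − α₂L₂)
L₂ − L₁ = 2.9043 − 2.9036 = 7.00×10⁻⁴ m
α₁L₁ − α₂L₂ = 44×10⁻⁷×2.9036 − 3.14×10⁻⁶×2.9043 = 3.656338×10⁻⁶ m/K
ΔT = 7.00×10⁻⁴ / 3.656338×10⁻⁶ = 191.448 K
T = 10.4 + 191.448 = 201.848 °C

T = 201.8 °C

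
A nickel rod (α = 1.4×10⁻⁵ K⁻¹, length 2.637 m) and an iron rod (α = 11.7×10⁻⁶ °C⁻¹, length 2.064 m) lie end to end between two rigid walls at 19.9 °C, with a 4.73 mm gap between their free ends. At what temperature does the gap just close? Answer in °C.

T = 97.4 °C

Gap closes when ΔL₁ + ΔL₂ = 4.73 mm = 4.73×10⁻³ m
(α₁L₁ + α₂L₂)ΔT = g
α₁L₁ + α₂L₂ = 1.4×10⁻⁵×2.637 + 11.7×10⁻⁶×2.064 = 6.10668×10⁻⁵ m/K
ΔT = 4.73×10⁻³ / 6.10668×10⁻⁵ = 77.456 K
T = 19.9 + 77.456 = 97.356 °C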